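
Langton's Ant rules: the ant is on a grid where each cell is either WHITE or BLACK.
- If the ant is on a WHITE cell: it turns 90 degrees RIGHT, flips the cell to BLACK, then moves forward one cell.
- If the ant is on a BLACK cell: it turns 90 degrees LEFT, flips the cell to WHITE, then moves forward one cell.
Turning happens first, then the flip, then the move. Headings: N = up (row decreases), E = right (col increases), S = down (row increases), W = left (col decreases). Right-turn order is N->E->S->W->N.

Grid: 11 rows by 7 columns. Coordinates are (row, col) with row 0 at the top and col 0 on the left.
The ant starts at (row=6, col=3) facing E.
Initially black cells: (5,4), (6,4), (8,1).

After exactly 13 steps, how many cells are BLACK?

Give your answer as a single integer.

Answer: 10

Derivation:
Step 1: on WHITE (6,3): turn R to S, flip to black, move to (7,3). |black|=4
Step 2: on WHITE (7,3): turn R to W, flip to black, move to (7,2). |black|=5
Step 3: on WHITE (7,2): turn R to N, flip to black, move to (6,2). |black|=6
Step 4: on WHITE (6,2): turn R to E, flip to black, move to (6,3). |black|=7
Step 5: on BLACK (6,3): turn L to N, flip to white, move to (5,3). |black|=6
Step 6: on WHITE (5,3): turn R to E, flip to black, move to (5,4). |black|=7
Step 7: on BLACK (5,4): turn L to N, flip to white, move to (4,4). |black|=6
Step 8: on WHITE (4,4): turn R to E, flip to black, move to (4,5). |black|=7
Step 9: on WHITE (4,5): turn R to S, flip to black, move to (5,5). |black|=8
Step 10: on WHITE (5,5): turn R to W, flip to black, move to (5,4). |black|=9
Step 11: on WHITE (5,4): turn R to N, flip to black, move to (4,4). |black|=10
Step 12: on BLACK (4,4): turn L to W, flip to white, move to (4,3). |black|=9
Step 13: on WHITE (4,3): turn R to N, flip to black, move to (3,3). |black|=10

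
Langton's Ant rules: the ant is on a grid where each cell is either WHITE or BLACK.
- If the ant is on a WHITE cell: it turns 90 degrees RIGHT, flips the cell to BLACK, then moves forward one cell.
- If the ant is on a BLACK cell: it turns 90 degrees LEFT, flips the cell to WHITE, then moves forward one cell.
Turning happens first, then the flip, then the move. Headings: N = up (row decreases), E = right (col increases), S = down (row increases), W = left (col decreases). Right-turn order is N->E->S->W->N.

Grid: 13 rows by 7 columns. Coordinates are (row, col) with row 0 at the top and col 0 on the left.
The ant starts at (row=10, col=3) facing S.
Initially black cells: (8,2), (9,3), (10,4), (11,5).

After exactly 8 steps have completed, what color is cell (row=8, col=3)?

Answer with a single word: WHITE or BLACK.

Step 1: on WHITE (10,3): turn R to W, flip to black, move to (10,2). |black|=5
Step 2: on WHITE (10,2): turn R to N, flip to black, move to (9,2). |black|=6
Step 3: on WHITE (9,2): turn R to E, flip to black, move to (9,3). |black|=7
Step 4: on BLACK (9,3): turn L to N, flip to white, move to (8,3). |black|=6
Step 5: on WHITE (8,3): turn R to E, flip to black, move to (8,4). |black|=7
Step 6: on WHITE (8,4): turn R to S, flip to black, move to (9,4). |black|=8
Step 7: on WHITE (9,4): turn R to W, flip to black, move to (9,3). |black|=9
Step 8: on WHITE (9,3): turn R to N, flip to black, move to (8,3). |black|=10

Answer: BLACK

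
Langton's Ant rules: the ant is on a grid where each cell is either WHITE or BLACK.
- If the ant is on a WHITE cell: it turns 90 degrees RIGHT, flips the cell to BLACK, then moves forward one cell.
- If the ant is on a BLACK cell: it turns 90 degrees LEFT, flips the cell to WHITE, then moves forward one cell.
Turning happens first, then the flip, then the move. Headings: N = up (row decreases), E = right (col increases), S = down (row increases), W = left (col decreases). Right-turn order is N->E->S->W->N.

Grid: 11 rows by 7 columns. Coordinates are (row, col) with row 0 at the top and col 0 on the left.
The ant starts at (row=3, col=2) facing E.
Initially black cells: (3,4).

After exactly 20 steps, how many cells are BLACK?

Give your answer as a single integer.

Step 1: on WHITE (3,2): turn R to S, flip to black, move to (4,2). |black|=2
Step 2: on WHITE (4,2): turn R to W, flip to black, move to (4,1). |black|=3
Step 3: on WHITE (4,1): turn R to N, flip to black, move to (3,1). |black|=4
Step 4: on WHITE (3,1): turn R to E, flip to black, move to (3,2). |black|=5
Step 5: on BLACK (3,2): turn L to N, flip to white, move to (2,2). |black|=4
Step 6: on WHITE (2,2): turn R to E, flip to black, move to (2,3). |black|=5
Step 7: on WHITE (2,3): turn R to S, flip to black, move to (3,3). |black|=6
Step 8: on WHITE (3,3): turn R to W, flip to black, move to (3,2). |black|=7
Step 9: on WHITE (3,2): turn R to N, flip to black, move to (2,2). |black|=8
Step 10: on BLACK (2,2): turn L to W, flip to white, move to (2,1). |black|=7
Step 11: on WHITE (2,1): turn R to N, flip to black, move to (1,1). |black|=8
Step 12: on WHITE (1,1): turn R to E, flip to black, move to (1,2). |black|=9
Step 13: on WHITE (1,2): turn R to S, flip to black, move to (2,2). |black|=10
Step 14: on WHITE (2,2): turn R to W, flip to black, move to (2,1). |black|=11
Step 15: on BLACK (2,1): turn L to S, flip to white, move to (3,1). |black|=10
Step 16: on BLACK (3,1): turn L to E, flip to white, move to (3,2). |black|=9
Step 17: on BLACK (3,2): turn L to N, flip to white, move to (2,2). |black|=8
Step 18: on BLACK (2,2): turn L to W, flip to white, move to (2,1). |black|=7
Step 19: on WHITE (2,1): turn R to N, flip to black, move to (1,1). |black|=8
Step 20: on BLACK (1,1): turn L to W, flip to white, move to (1,0). |black|=7

Answer: 7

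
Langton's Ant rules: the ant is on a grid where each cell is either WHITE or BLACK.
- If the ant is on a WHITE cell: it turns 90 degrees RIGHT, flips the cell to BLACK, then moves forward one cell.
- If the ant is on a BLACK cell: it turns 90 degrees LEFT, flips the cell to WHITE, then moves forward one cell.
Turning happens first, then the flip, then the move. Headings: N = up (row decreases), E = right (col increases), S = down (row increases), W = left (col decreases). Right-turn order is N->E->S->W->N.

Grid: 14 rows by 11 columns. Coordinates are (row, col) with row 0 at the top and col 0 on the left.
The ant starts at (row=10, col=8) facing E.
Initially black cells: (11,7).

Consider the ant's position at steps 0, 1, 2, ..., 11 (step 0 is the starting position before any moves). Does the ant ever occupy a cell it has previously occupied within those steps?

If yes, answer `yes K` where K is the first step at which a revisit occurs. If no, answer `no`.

Step 1: on WHITE (10,8): turn R to S, flip to black, move to (11,8). |black|=2 — new cell
Step 2: on WHITE (11,8): turn R to W, flip to black, move to (11,7). |black|=3 — new cell
Step 3: on BLACK (11,7): turn L to S, flip to white, move to (12,7). |black|=2 — new cell
Step 4: on WHITE (12,7): turn R to W, flip to black, move to (12,6). |black|=3 — new cell
Step 5: on WHITE (12,6): turn R to N, flip to black, move to (11,6). |black|=4 — new cell
Step 6: on WHITE (11,6): turn R to E, flip to black, move to (11,7). |black|=5 — REVISIT

Answer: yes 6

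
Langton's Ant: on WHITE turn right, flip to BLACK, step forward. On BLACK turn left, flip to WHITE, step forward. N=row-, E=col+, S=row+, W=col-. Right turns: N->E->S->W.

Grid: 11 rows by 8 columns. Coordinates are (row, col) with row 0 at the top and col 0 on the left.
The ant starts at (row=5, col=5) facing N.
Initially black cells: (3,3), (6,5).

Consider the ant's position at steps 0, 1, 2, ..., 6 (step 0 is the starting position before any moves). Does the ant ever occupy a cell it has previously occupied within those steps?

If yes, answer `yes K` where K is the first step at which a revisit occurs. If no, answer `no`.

Answer: no

Derivation:
Step 1: on WHITE (5,5): turn R to E, flip to black, move to (5,6). |black|=3 — new cell
Step 2: on WHITE (5,6): turn R to S, flip to black, move to (6,6). |black|=4 — new cell
Step 3: on WHITE (6,6): turn R to W, flip to black, move to (6,5). |black|=5 — new cell
Step 4: on BLACK (6,5): turn L to S, flip to white, move to (7,5). |black|=4 — new cell
Step 5: on WHITE (7,5): turn R to W, flip to black, move to (7,4). |black|=5 — new cell
Step 6: on WHITE (7,4): turn R to N, flip to black, move to (6,4). |black|=6 — new cell
No revisit within 6 steps.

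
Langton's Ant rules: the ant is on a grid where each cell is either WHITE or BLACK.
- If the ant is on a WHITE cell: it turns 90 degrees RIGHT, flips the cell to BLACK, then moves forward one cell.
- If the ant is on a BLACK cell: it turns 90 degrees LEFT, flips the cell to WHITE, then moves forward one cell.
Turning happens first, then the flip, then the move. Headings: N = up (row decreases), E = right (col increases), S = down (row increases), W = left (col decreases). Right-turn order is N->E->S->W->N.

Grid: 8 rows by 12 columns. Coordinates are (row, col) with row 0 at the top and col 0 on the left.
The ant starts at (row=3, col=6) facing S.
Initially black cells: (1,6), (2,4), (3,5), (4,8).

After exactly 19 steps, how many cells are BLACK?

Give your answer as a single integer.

Answer: 9

Derivation:
Step 1: on WHITE (3,6): turn R to W, flip to black, move to (3,5). |black|=5
Step 2: on BLACK (3,5): turn L to S, flip to white, move to (4,5). |black|=4
Step 3: on WHITE (4,5): turn R to W, flip to black, move to (4,4). |black|=5
Step 4: on WHITE (4,4): turn R to N, flip to black, move to (3,4). |black|=6
Step 5: on WHITE (3,4): turn R to E, flip to black, move to (3,5). |black|=7
Step 6: on WHITE (3,5): turn R to S, flip to black, move to (4,5). |black|=8
Step 7: on BLACK (4,5): turn L to E, flip to white, move to (4,6). |black|=7
Step 8: on WHITE (4,6): turn R to S, flip to black, move to (5,6). |black|=8
Step 9: on WHITE (5,6): turn R to W, flip to black, move to (5,5). |black|=9
Step 10: on WHITE (5,5): turn R to N, flip to black, move to (4,5). |black|=10
Step 11: on WHITE (4,5): turn R to E, flip to black, move to (4,6). |black|=11
Step 12: on BLACK (4,6): turn L to N, flip to white, move to (3,6). |black|=10
Step 13: on BLACK (3,6): turn L to W, flip to white, move to (3,5). |black|=9
Step 14: on BLACK (3,5): turn L to S, flip to white, move to (4,5). |black|=8
Step 15: on BLACK (4,5): turn L to E, flip to white, move to (4,6). |black|=7
Step 16: on WHITE (4,6): turn R to S, flip to black, move to (5,6). |black|=8
Step 17: on BLACK (5,6): turn L to E, flip to white, move to (5,7). |black|=7
Step 18: on WHITE (5,7): turn R to S, flip to black, move to (6,7). |black|=8
Step 19: on WHITE (6,7): turn R to W, flip to black, move to (6,6). |black|=9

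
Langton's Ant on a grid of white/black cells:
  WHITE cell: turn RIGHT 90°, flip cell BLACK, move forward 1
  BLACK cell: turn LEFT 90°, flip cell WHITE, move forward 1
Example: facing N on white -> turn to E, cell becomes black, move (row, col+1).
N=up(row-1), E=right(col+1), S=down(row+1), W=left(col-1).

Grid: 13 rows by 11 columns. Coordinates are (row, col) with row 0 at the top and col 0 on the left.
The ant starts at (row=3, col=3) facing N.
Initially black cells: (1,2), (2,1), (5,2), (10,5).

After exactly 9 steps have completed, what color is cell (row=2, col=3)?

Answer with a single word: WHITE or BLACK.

Step 1: on WHITE (3,3): turn R to E, flip to black, move to (3,4). |black|=5
Step 2: on WHITE (3,4): turn R to S, flip to black, move to (4,4). |black|=6
Step 3: on WHITE (4,4): turn R to W, flip to black, move to (4,3). |black|=7
Step 4: on WHITE (4,3): turn R to N, flip to black, move to (3,3). |black|=8
Step 5: on BLACK (3,3): turn L to W, flip to white, move to (3,2). |black|=7
Step 6: on WHITE (3,2): turn R to N, flip to black, move to (2,2). |black|=8
Step 7: on WHITE (2,2): turn R to E, flip to black, move to (2,3). |black|=9
Step 8: on WHITE (2,3): turn R to S, flip to black, move to (3,3). |black|=10
Step 9: on WHITE (3,3): turn R to W, flip to black, move to (3,2). |black|=11

Answer: BLACK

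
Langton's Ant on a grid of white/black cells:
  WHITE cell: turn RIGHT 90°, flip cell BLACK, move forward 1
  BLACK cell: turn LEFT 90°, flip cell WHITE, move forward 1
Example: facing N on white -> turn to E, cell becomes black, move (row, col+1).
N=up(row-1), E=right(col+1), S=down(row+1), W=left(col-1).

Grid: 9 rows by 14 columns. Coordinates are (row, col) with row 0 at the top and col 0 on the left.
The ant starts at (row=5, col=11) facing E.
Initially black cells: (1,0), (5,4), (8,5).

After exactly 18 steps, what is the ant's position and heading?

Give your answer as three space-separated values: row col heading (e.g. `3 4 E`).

Step 1: on WHITE (5,11): turn R to S, flip to black, move to (6,11). |black|=4
Step 2: on WHITE (6,11): turn R to W, flip to black, move to (6,10). |black|=5
Step 3: on WHITE (6,10): turn R to N, flip to black, move to (5,10). |black|=6
Step 4: on WHITE (5,10): turn R to E, flip to black, move to (5,11). |black|=7
Step 5: on BLACK (5,11): turn L to N, flip to white, move to (4,11). |black|=6
Step 6: on WHITE (4,11): turn R to E, flip to black, move to (4,12). |black|=7
Step 7: on WHITE (4,12): turn R to S, flip to black, move to (5,12). |black|=8
Step 8: on WHITE (5,12): turn R to W, flip to black, move to (5,11). |black|=9
Step 9: on WHITE (5,11): turn R to N, flip to black, move to (4,11). |black|=10
Step 10: on BLACK (4,11): turn L to W, flip to white, move to (4,10). |black|=9
Step 11: on WHITE (4,10): turn R to N, flip to black, move to (3,10). |black|=10
Step 12: on WHITE (3,10): turn R to E, flip to black, move to (3,11). |black|=11
Step 13: on WHITE (3,11): turn R to S, flip to black, move to (4,11). |black|=12
Step 14: on WHITE (4,11): turn R to W, flip to black, move to (4,10). |black|=13
Step 15: on BLACK (4,10): turn L to S, flip to white, move to (5,10). |black|=12
Step 16: on BLACK (5,10): turn L to E, flip to white, move to (5,11). |black|=11
Step 17: on BLACK (5,11): turn L to N, flip to white, move to (4,11). |black|=10
Step 18: on BLACK (4,11): turn L to W, flip to white, move to (4,10). |black|=9

Answer: 4 10 W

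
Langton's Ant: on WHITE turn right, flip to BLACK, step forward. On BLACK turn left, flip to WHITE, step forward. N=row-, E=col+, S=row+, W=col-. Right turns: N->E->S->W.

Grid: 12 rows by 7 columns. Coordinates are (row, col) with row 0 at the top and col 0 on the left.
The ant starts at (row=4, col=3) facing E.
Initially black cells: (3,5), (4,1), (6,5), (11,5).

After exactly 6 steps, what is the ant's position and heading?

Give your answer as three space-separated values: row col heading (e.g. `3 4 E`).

Answer: 3 4 E

Derivation:
Step 1: on WHITE (4,3): turn R to S, flip to black, move to (5,3). |black|=5
Step 2: on WHITE (5,3): turn R to W, flip to black, move to (5,2). |black|=6
Step 3: on WHITE (5,2): turn R to N, flip to black, move to (4,2). |black|=7
Step 4: on WHITE (4,2): turn R to E, flip to black, move to (4,3). |black|=8
Step 5: on BLACK (4,3): turn L to N, flip to white, move to (3,3). |black|=7
Step 6: on WHITE (3,3): turn R to E, flip to black, move to (3,4). |black|=8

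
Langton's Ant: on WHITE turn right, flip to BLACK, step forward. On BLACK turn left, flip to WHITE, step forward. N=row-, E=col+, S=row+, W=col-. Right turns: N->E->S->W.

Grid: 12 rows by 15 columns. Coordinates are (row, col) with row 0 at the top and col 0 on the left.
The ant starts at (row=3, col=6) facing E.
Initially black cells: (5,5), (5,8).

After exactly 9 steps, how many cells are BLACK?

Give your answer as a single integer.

Answer: 9

Derivation:
Step 1: on WHITE (3,6): turn R to S, flip to black, move to (4,6). |black|=3
Step 2: on WHITE (4,6): turn R to W, flip to black, move to (4,5). |black|=4
Step 3: on WHITE (4,5): turn R to N, flip to black, move to (3,5). |black|=5
Step 4: on WHITE (3,5): turn R to E, flip to black, move to (3,6). |black|=6
Step 5: on BLACK (3,6): turn L to N, flip to white, move to (2,6). |black|=5
Step 6: on WHITE (2,6): turn R to E, flip to black, move to (2,7). |black|=6
Step 7: on WHITE (2,7): turn R to S, flip to black, move to (3,7). |black|=7
Step 8: on WHITE (3,7): turn R to W, flip to black, move to (3,6). |black|=8
Step 9: on WHITE (3,6): turn R to N, flip to black, move to (2,6). |black|=9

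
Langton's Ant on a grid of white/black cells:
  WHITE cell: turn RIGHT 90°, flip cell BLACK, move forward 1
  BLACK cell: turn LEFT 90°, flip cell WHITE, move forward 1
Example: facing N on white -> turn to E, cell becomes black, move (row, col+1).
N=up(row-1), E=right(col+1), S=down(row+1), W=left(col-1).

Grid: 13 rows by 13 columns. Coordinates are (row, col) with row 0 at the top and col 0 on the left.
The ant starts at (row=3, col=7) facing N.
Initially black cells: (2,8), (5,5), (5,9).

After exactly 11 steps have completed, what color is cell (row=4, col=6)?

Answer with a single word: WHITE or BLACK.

Step 1: on WHITE (3,7): turn R to E, flip to black, move to (3,8). |black|=4
Step 2: on WHITE (3,8): turn R to S, flip to black, move to (4,8). |black|=5
Step 3: on WHITE (4,8): turn R to W, flip to black, move to (4,7). |black|=6
Step 4: on WHITE (4,7): turn R to N, flip to black, move to (3,7). |black|=7
Step 5: on BLACK (3,7): turn L to W, flip to white, move to (3,6). |black|=6
Step 6: on WHITE (3,6): turn R to N, flip to black, move to (2,6). |black|=7
Step 7: on WHITE (2,6): turn R to E, flip to black, move to (2,7). |black|=8
Step 8: on WHITE (2,7): turn R to S, flip to black, move to (3,7). |black|=9
Step 9: on WHITE (3,7): turn R to W, flip to black, move to (3,6). |black|=10
Step 10: on BLACK (3,6): turn L to S, flip to white, move to (4,6). |black|=9
Step 11: on WHITE (4,6): turn R to W, flip to black, move to (4,5). |black|=10

Answer: BLACK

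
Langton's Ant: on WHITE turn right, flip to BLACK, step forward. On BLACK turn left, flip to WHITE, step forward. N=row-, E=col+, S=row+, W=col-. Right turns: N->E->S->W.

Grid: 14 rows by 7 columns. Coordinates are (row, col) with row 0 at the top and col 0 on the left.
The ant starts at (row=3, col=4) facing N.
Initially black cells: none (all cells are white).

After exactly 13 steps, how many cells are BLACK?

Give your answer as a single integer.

Step 1: on WHITE (3,4): turn R to E, flip to black, move to (3,5). |black|=1
Step 2: on WHITE (3,5): turn R to S, flip to black, move to (4,5). |black|=2
Step 3: on WHITE (4,5): turn R to W, flip to black, move to (4,4). |black|=3
Step 4: on WHITE (4,4): turn R to N, flip to black, move to (3,4). |black|=4
Step 5: on BLACK (3,4): turn L to W, flip to white, move to (3,3). |black|=3
Step 6: on WHITE (3,3): turn R to N, flip to black, move to (2,3). |black|=4
Step 7: on WHITE (2,3): turn R to E, flip to black, move to (2,4). |black|=5
Step 8: on WHITE (2,4): turn R to S, flip to black, move to (3,4). |black|=6
Step 9: on WHITE (3,4): turn R to W, flip to black, move to (3,3). |black|=7
Step 10: on BLACK (3,3): turn L to S, flip to white, move to (4,3). |black|=6
Step 11: on WHITE (4,3): turn R to W, flip to black, move to (4,2). |black|=7
Step 12: on WHITE (4,2): turn R to N, flip to black, move to (3,2). |black|=8
Step 13: on WHITE (3,2): turn R to E, flip to black, move to (3,3). |black|=9

Answer: 9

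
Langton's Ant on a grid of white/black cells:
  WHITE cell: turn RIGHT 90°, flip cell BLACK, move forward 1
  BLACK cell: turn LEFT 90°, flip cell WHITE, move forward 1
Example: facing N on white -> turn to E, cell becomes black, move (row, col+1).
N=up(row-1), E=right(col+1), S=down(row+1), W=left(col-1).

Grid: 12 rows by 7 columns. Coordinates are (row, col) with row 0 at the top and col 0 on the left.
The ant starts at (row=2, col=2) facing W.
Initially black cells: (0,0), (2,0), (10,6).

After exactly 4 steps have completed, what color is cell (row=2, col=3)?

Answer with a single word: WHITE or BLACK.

Step 1: on WHITE (2,2): turn R to N, flip to black, move to (1,2). |black|=4
Step 2: on WHITE (1,2): turn R to E, flip to black, move to (1,3). |black|=5
Step 3: on WHITE (1,3): turn R to S, flip to black, move to (2,3). |black|=6
Step 4: on WHITE (2,3): turn R to W, flip to black, move to (2,2). |black|=7

Answer: BLACK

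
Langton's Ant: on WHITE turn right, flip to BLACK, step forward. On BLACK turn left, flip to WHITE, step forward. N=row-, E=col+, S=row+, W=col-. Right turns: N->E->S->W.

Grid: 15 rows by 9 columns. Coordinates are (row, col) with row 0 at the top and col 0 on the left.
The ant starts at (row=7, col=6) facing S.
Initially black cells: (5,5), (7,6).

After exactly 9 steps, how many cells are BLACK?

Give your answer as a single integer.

Step 1: on BLACK (7,6): turn L to E, flip to white, move to (7,7). |black|=1
Step 2: on WHITE (7,7): turn R to S, flip to black, move to (8,7). |black|=2
Step 3: on WHITE (8,7): turn R to W, flip to black, move to (8,6). |black|=3
Step 4: on WHITE (8,6): turn R to N, flip to black, move to (7,6). |black|=4
Step 5: on WHITE (7,6): turn R to E, flip to black, move to (7,7). |black|=5
Step 6: on BLACK (7,7): turn L to N, flip to white, move to (6,7). |black|=4
Step 7: on WHITE (6,7): turn R to E, flip to black, move to (6,8). |black|=5
Step 8: on WHITE (6,8): turn R to S, flip to black, move to (7,8). |black|=6
Step 9: on WHITE (7,8): turn R to W, flip to black, move to (7,7). |black|=7

Answer: 7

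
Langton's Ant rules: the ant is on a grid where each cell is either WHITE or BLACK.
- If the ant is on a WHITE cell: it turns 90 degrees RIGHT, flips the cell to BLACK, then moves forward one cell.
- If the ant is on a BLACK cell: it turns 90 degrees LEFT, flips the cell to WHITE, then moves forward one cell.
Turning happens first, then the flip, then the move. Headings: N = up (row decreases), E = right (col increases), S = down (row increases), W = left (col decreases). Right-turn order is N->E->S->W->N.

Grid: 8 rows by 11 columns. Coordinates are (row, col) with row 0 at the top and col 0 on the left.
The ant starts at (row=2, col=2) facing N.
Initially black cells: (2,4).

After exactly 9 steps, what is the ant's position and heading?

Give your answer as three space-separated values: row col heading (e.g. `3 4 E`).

Answer: 2 1 W

Derivation:
Step 1: on WHITE (2,2): turn R to E, flip to black, move to (2,3). |black|=2
Step 2: on WHITE (2,3): turn R to S, flip to black, move to (3,3). |black|=3
Step 3: on WHITE (3,3): turn R to W, flip to black, move to (3,2). |black|=4
Step 4: on WHITE (3,2): turn R to N, flip to black, move to (2,2). |black|=5
Step 5: on BLACK (2,2): turn L to W, flip to white, move to (2,1). |black|=4
Step 6: on WHITE (2,1): turn R to N, flip to black, move to (1,1). |black|=5
Step 7: on WHITE (1,1): turn R to E, flip to black, move to (1,2). |black|=6
Step 8: on WHITE (1,2): turn R to S, flip to black, move to (2,2). |black|=7
Step 9: on WHITE (2,2): turn R to W, flip to black, move to (2,1). |black|=8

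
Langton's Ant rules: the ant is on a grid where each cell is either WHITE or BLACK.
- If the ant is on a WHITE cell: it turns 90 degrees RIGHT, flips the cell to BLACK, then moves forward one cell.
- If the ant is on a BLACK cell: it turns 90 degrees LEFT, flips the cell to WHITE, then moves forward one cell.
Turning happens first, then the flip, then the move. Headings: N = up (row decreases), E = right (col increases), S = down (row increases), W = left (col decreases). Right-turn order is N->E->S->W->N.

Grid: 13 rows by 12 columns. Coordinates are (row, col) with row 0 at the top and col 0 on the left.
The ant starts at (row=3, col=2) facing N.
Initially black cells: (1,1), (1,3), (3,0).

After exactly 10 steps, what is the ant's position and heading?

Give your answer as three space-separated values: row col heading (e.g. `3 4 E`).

Step 1: on WHITE (3,2): turn R to E, flip to black, move to (3,3). |black|=4
Step 2: on WHITE (3,3): turn R to S, flip to black, move to (4,3). |black|=5
Step 3: on WHITE (4,3): turn R to W, flip to black, move to (4,2). |black|=6
Step 4: on WHITE (4,2): turn R to N, flip to black, move to (3,2). |black|=7
Step 5: on BLACK (3,2): turn L to W, flip to white, move to (3,1). |black|=6
Step 6: on WHITE (3,1): turn R to N, flip to black, move to (2,1). |black|=7
Step 7: on WHITE (2,1): turn R to E, flip to black, move to (2,2). |black|=8
Step 8: on WHITE (2,2): turn R to S, flip to black, move to (3,2). |black|=9
Step 9: on WHITE (3,2): turn R to W, flip to black, move to (3,1). |black|=10
Step 10: on BLACK (3,1): turn L to S, flip to white, move to (4,1). |black|=9

Answer: 4 1 S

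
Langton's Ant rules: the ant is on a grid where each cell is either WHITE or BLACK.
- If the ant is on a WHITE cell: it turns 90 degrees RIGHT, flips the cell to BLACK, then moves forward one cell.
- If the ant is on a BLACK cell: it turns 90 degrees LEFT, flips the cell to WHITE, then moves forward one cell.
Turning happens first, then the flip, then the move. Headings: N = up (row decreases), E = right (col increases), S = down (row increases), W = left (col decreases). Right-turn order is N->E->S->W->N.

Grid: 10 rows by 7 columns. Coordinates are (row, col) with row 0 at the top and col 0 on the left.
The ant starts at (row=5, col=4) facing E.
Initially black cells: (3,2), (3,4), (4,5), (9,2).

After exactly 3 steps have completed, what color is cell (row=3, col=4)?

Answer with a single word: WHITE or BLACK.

Answer: BLACK

Derivation:
Step 1: on WHITE (5,4): turn R to S, flip to black, move to (6,4). |black|=5
Step 2: on WHITE (6,4): turn R to W, flip to black, move to (6,3). |black|=6
Step 3: on WHITE (6,3): turn R to N, flip to black, move to (5,3). |black|=7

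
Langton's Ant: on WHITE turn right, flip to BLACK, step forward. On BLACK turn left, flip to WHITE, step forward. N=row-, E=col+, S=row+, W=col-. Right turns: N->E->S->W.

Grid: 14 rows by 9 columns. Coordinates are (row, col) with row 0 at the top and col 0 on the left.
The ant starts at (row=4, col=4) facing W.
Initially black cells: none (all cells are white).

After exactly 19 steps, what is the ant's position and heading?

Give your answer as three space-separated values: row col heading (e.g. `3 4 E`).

Answer: 6 5 S

Derivation:
Step 1: on WHITE (4,4): turn R to N, flip to black, move to (3,4). |black|=1
Step 2: on WHITE (3,4): turn R to E, flip to black, move to (3,5). |black|=2
Step 3: on WHITE (3,5): turn R to S, flip to black, move to (4,5). |black|=3
Step 4: on WHITE (4,5): turn R to W, flip to black, move to (4,4). |black|=4
Step 5: on BLACK (4,4): turn L to S, flip to white, move to (5,4). |black|=3
Step 6: on WHITE (5,4): turn R to W, flip to black, move to (5,3). |black|=4
Step 7: on WHITE (5,3): turn R to N, flip to black, move to (4,3). |black|=5
Step 8: on WHITE (4,3): turn R to E, flip to black, move to (4,4). |black|=6
Step 9: on WHITE (4,4): turn R to S, flip to black, move to (5,4). |black|=7
Step 10: on BLACK (5,4): turn L to E, flip to white, move to (5,5). |black|=6
Step 11: on WHITE (5,5): turn R to S, flip to black, move to (6,5). |black|=7
Step 12: on WHITE (6,5): turn R to W, flip to black, move to (6,4). |black|=8
Step 13: on WHITE (6,4): turn R to N, flip to black, move to (5,4). |black|=9
Step 14: on WHITE (5,4): turn R to E, flip to black, move to (5,5). |black|=10
Step 15: on BLACK (5,5): turn L to N, flip to white, move to (4,5). |black|=9
Step 16: on BLACK (4,5): turn L to W, flip to white, move to (4,4). |black|=8
Step 17: on BLACK (4,4): turn L to S, flip to white, move to (5,4). |black|=7
Step 18: on BLACK (5,4): turn L to E, flip to white, move to (5,5). |black|=6
Step 19: on WHITE (5,5): turn R to S, flip to black, move to (6,5). |black|=7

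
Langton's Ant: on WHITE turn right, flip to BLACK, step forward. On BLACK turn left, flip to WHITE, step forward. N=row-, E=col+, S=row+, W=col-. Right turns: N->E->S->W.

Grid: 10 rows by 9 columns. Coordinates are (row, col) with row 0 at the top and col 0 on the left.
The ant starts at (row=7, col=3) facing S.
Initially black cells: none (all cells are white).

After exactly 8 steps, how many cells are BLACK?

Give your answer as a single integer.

Step 1: on WHITE (7,3): turn R to W, flip to black, move to (7,2). |black|=1
Step 2: on WHITE (7,2): turn R to N, flip to black, move to (6,2). |black|=2
Step 3: on WHITE (6,2): turn R to E, flip to black, move to (6,3). |black|=3
Step 4: on WHITE (6,3): turn R to S, flip to black, move to (7,3). |black|=4
Step 5: on BLACK (7,3): turn L to E, flip to white, move to (7,4). |black|=3
Step 6: on WHITE (7,4): turn R to S, flip to black, move to (8,4). |black|=4
Step 7: on WHITE (8,4): turn R to W, flip to black, move to (8,3). |black|=5
Step 8: on WHITE (8,3): turn R to N, flip to black, move to (7,3). |black|=6

Answer: 6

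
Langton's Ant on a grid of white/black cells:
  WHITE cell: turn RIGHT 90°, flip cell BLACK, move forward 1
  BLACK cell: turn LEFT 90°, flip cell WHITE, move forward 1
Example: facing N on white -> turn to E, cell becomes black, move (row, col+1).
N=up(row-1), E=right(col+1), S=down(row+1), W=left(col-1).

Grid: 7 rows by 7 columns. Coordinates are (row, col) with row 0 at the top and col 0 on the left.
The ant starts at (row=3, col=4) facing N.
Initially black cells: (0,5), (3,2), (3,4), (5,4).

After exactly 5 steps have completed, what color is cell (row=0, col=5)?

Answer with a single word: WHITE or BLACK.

Step 1: on BLACK (3,4): turn L to W, flip to white, move to (3,3). |black|=3
Step 2: on WHITE (3,3): turn R to N, flip to black, move to (2,3). |black|=4
Step 3: on WHITE (2,3): turn R to E, flip to black, move to (2,4). |black|=5
Step 4: on WHITE (2,4): turn R to S, flip to black, move to (3,4). |black|=6
Step 5: on WHITE (3,4): turn R to W, flip to black, move to (3,3). |black|=7

Answer: BLACK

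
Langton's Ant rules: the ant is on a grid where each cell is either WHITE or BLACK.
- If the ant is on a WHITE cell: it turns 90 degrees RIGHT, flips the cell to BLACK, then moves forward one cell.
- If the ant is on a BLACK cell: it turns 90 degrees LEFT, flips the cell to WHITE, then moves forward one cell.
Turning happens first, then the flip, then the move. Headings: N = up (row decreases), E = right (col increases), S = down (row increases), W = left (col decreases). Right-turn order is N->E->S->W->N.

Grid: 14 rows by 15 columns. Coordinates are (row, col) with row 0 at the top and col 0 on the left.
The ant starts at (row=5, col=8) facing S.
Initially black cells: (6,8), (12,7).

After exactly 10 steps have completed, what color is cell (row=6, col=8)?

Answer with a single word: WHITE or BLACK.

Answer: WHITE

Derivation:
Step 1: on WHITE (5,8): turn R to W, flip to black, move to (5,7). |black|=3
Step 2: on WHITE (5,7): turn R to N, flip to black, move to (4,7). |black|=4
Step 3: on WHITE (4,7): turn R to E, flip to black, move to (4,8). |black|=5
Step 4: on WHITE (4,8): turn R to S, flip to black, move to (5,8). |black|=6
Step 5: on BLACK (5,8): turn L to E, flip to white, move to (5,9). |black|=5
Step 6: on WHITE (5,9): turn R to S, flip to black, move to (6,9). |black|=6
Step 7: on WHITE (6,9): turn R to W, flip to black, move to (6,8). |black|=7
Step 8: on BLACK (6,8): turn L to S, flip to white, move to (7,8). |black|=6
Step 9: on WHITE (7,8): turn R to W, flip to black, move to (7,7). |black|=7
Step 10: on WHITE (7,7): turn R to N, flip to black, move to (6,7). |black|=8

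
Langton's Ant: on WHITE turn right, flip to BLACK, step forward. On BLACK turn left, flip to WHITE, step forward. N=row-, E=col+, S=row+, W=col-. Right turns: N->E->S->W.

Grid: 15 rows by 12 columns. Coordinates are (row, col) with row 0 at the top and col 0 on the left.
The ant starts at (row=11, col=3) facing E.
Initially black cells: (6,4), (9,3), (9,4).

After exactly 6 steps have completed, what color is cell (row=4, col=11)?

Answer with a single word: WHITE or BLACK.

Step 1: on WHITE (11,3): turn R to S, flip to black, move to (12,3). |black|=4
Step 2: on WHITE (12,3): turn R to W, flip to black, move to (12,2). |black|=5
Step 3: on WHITE (12,2): turn R to N, flip to black, move to (11,2). |black|=6
Step 4: on WHITE (11,2): turn R to E, flip to black, move to (11,3). |black|=7
Step 5: on BLACK (11,3): turn L to N, flip to white, move to (10,3). |black|=6
Step 6: on WHITE (10,3): turn R to E, flip to black, move to (10,4). |black|=7

Answer: WHITE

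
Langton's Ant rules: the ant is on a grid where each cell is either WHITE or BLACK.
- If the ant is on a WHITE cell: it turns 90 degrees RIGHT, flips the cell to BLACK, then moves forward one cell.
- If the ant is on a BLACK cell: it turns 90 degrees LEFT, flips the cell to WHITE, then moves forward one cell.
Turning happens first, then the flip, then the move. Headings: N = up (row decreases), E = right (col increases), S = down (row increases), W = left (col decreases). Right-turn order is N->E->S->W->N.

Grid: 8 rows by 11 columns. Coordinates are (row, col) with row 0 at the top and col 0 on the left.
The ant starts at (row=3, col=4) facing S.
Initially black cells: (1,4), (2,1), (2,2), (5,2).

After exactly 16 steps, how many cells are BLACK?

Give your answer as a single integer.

Answer: 12

Derivation:
Step 1: on WHITE (3,4): turn R to W, flip to black, move to (3,3). |black|=5
Step 2: on WHITE (3,3): turn R to N, flip to black, move to (2,3). |black|=6
Step 3: on WHITE (2,3): turn R to E, flip to black, move to (2,4). |black|=7
Step 4: on WHITE (2,4): turn R to S, flip to black, move to (3,4). |black|=8
Step 5: on BLACK (3,4): turn L to E, flip to white, move to (3,5). |black|=7
Step 6: on WHITE (3,5): turn R to S, flip to black, move to (4,5). |black|=8
Step 7: on WHITE (4,5): turn R to W, flip to black, move to (4,4). |black|=9
Step 8: on WHITE (4,4): turn R to N, flip to black, move to (3,4). |black|=10
Step 9: on WHITE (3,4): turn R to E, flip to black, move to (3,5). |black|=11
Step 10: on BLACK (3,5): turn L to N, flip to white, move to (2,5). |black|=10
Step 11: on WHITE (2,5): turn R to E, flip to black, move to (2,6). |black|=11
Step 12: on WHITE (2,6): turn R to S, flip to black, move to (3,6). |black|=12
Step 13: on WHITE (3,6): turn R to W, flip to black, move to (3,5). |black|=13
Step 14: on WHITE (3,5): turn R to N, flip to black, move to (2,5). |black|=14
Step 15: on BLACK (2,5): turn L to W, flip to white, move to (2,4). |black|=13
Step 16: on BLACK (2,4): turn L to S, flip to white, move to (3,4). |black|=12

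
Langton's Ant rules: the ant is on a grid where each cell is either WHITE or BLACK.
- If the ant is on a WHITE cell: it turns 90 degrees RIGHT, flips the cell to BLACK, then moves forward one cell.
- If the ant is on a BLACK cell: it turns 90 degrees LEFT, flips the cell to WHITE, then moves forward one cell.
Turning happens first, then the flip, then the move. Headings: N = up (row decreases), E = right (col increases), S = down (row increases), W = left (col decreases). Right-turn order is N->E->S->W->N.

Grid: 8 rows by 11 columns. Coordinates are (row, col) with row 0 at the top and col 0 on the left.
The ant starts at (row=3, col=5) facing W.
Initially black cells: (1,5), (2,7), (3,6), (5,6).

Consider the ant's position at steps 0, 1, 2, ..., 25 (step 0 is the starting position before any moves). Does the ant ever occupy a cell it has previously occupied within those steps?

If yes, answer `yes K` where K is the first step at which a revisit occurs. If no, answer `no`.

Step 1: on WHITE (3,5): turn R to N, flip to black, move to (2,5). |black|=5 — new cell
Step 2: on WHITE (2,5): turn R to E, flip to black, move to (2,6). |black|=6 — new cell
Step 3: on WHITE (2,6): turn R to S, flip to black, move to (3,6). |black|=7 — new cell
Step 4: on BLACK (3,6): turn L to E, flip to white, move to (3,7). |black|=6 — new cell
Step 5: on WHITE (3,7): turn R to S, flip to black, move to (4,7). |black|=7 — new cell
Step 6: on WHITE (4,7): turn R to W, flip to black, move to (4,6). |black|=8 — new cell
Step 7: on WHITE (4,6): turn R to N, flip to black, move to (3,6). |black|=9 — REVISIT

Answer: yes 7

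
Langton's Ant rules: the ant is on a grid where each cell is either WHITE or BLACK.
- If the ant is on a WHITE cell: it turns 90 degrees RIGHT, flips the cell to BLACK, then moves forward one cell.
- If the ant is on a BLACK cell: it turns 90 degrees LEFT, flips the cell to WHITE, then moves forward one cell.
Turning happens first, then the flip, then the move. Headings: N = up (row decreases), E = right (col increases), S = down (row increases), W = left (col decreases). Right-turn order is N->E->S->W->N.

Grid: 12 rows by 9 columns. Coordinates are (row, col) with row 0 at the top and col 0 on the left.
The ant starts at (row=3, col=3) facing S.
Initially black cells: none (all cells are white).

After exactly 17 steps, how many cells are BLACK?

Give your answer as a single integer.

Step 1: on WHITE (3,3): turn R to W, flip to black, move to (3,2). |black|=1
Step 2: on WHITE (3,2): turn R to N, flip to black, move to (2,2). |black|=2
Step 3: on WHITE (2,2): turn R to E, flip to black, move to (2,3). |black|=3
Step 4: on WHITE (2,3): turn R to S, flip to black, move to (3,3). |black|=4
Step 5: on BLACK (3,3): turn L to E, flip to white, move to (3,4). |black|=3
Step 6: on WHITE (3,4): turn R to S, flip to black, move to (4,4). |black|=4
Step 7: on WHITE (4,4): turn R to W, flip to black, move to (4,3). |black|=5
Step 8: on WHITE (4,3): turn R to N, flip to black, move to (3,3). |black|=6
Step 9: on WHITE (3,3): turn R to E, flip to black, move to (3,4). |black|=7
Step 10: on BLACK (3,4): turn L to N, flip to white, move to (2,4). |black|=6
Step 11: on WHITE (2,4): turn R to E, flip to black, move to (2,5). |black|=7
Step 12: on WHITE (2,5): turn R to S, flip to black, move to (3,5). |black|=8
Step 13: on WHITE (3,5): turn R to W, flip to black, move to (3,4). |black|=9
Step 14: on WHITE (3,4): turn R to N, flip to black, move to (2,4). |black|=10
Step 15: on BLACK (2,4): turn L to W, flip to white, move to (2,3). |black|=9
Step 16: on BLACK (2,3): turn L to S, flip to white, move to (3,3). |black|=8
Step 17: on BLACK (3,3): turn L to E, flip to white, move to (3,4). |black|=7

Answer: 7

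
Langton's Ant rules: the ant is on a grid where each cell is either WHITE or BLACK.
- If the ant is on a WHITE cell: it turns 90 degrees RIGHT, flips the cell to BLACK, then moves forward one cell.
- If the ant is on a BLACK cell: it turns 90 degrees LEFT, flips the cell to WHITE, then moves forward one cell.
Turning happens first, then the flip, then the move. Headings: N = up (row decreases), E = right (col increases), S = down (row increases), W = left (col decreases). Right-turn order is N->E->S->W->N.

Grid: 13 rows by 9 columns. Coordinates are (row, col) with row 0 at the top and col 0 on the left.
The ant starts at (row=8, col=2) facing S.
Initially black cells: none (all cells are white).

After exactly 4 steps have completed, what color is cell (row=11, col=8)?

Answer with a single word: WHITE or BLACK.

Step 1: on WHITE (8,2): turn R to W, flip to black, move to (8,1). |black|=1
Step 2: on WHITE (8,1): turn R to N, flip to black, move to (7,1). |black|=2
Step 3: on WHITE (7,1): turn R to E, flip to black, move to (7,2). |black|=3
Step 4: on WHITE (7,2): turn R to S, flip to black, move to (8,2). |black|=4

Answer: WHITE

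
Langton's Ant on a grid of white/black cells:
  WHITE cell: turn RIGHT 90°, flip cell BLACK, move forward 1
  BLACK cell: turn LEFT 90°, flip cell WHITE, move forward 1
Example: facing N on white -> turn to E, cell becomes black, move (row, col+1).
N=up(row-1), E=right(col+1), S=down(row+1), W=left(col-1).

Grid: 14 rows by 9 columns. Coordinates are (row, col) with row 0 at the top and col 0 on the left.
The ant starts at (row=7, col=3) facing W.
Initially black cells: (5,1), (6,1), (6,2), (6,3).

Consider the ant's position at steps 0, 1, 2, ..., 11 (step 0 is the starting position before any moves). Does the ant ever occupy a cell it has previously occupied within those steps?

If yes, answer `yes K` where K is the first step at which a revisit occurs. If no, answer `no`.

Step 1: on WHITE (7,3): turn R to N, flip to black, move to (6,3). |black|=5 — new cell
Step 2: on BLACK (6,3): turn L to W, flip to white, move to (6,2). |black|=4 — new cell
Step 3: on BLACK (6,2): turn L to S, flip to white, move to (7,2). |black|=3 — new cell
Step 4: on WHITE (7,2): turn R to W, flip to black, move to (7,1). |black|=4 — new cell
Step 5: on WHITE (7,1): turn R to N, flip to black, move to (6,1). |black|=5 — new cell
Step 6: on BLACK (6,1): turn L to W, flip to white, move to (6,0). |black|=4 — new cell
Step 7: on WHITE (6,0): turn R to N, flip to black, move to (5,0). |black|=5 — new cell
Step 8: on WHITE (5,0): turn R to E, flip to black, move to (5,1). |black|=6 — new cell
Step 9: on BLACK (5,1): turn L to N, flip to white, move to (4,1). |black|=5 — new cell
Step 10: on WHITE (4,1): turn R to E, flip to black, move to (4,2). |black|=6 — new cell
Step 11: on WHITE (4,2): turn R to S, flip to black, move to (5,2). |black|=7 — new cell
No revisit within 11 steps.

Answer: no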